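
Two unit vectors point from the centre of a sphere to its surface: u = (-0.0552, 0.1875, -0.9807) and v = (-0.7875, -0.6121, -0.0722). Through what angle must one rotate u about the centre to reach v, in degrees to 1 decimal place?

90.0°

u·v = -0.0005; |u| = 1.0000, |v| = 1.0000.
cos θ = (u·v)/(|u||v|) = -0.0005, so θ = 90.0°.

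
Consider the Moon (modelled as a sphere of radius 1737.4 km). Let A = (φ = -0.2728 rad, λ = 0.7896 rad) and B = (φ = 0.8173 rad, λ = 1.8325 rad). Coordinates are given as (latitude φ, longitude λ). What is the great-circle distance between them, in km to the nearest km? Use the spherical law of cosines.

Let φ₁ = -0.2728 rad, φ₂ = 0.8173 rad, and Δλ = 1.0429 rad.
cos c = sin φ₁ sin φ₂ + cos φ₁ cos φ₂ cos Δλ = (-0.2694)(0.7293) + (0.9630)(0.6842)(0.5037) = 0.13540,
so c = arccos(0.13540) = 1.43498 rad.
Distance = R·c = 1737.4 × 1.4350 ≈ 2493 km.

2493 km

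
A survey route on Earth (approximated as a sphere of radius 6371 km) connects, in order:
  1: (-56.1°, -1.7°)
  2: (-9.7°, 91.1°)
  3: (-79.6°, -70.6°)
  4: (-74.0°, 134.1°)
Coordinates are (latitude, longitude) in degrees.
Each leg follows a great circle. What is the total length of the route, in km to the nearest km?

Leg 1→2: central angle 1.4576 rad, distance 9286.1 km.
Leg 2→3: central angle 1.5740 rad, distance 10028.0 km.
Leg 3→4: central angle 0.4504 rad, distance 2869.6 km.
Total: 9286.1 + 10028.0 + 2869.6 ≈ 22184 km.

22184 km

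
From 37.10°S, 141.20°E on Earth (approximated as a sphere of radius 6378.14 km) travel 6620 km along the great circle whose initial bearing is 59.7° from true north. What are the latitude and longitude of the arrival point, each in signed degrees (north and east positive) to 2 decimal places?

2.30°, -170.70°

Angular distance δ = d/R = 6620/6378.14 = 1.03792 rad; initial bearing θ = 1.0420 rad.
sin φ₂ = sin φ₁ cos δ + cos φ₁ sin δ cos θ = (-0.6032)(0.5080) + (0.7976)(0.8613)(0.5045) = 0.0402, so φ₂ = 2.30°.
Δλ = atan2(sin θ sin δ cos φ₁, cos δ − sin φ₁ sin φ₂) = atan2(0.5932, 0.5322) = 48.098°.
λ₂ = 141.200° + 48.098° = 189.30° → -170.70° after wrapping to (−180°, 180°].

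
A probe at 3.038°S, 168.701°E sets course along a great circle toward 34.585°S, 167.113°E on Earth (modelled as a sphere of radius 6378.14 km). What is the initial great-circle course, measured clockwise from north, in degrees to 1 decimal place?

With φ₁ = -0.0530, φ₂ = -0.6036, Δλ = -0.0277 rad, the forward-azimuth formula gives
θ = atan2( sin Δλ cos φ₂ , cos φ₁ sin φ₂ − sin φ₁ cos φ₂ cos Δλ ) = atan2(-0.0228, -0.5232) = -177.50°.
Adding 360° brings this into [0°, 360°): 182.5°.

182.5°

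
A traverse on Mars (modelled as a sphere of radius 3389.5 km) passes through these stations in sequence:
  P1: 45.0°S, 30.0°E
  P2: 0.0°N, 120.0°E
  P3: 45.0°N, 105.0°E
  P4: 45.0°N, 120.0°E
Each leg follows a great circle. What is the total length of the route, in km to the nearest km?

Leg P1→P2: central angle 1.5708 rad, distance 5324.2 km.
Leg P2→P3: central angle 0.8189 rad, distance 2775.7 km.
Leg P3→P4: central angle 0.1849 rad, distance 626.6 km.
Total: 5324.2 + 2775.7 + 626.6 ≈ 8726 km.

8726 km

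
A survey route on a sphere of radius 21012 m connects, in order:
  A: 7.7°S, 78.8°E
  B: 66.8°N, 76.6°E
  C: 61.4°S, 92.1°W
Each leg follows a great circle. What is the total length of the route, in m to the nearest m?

90664 m

Leg A→B: central angle 1.3006 rad, distance 27327.6 m.
Leg B→C: central angle 3.0143 rad, distance 63336.0 m.
Total: 27327.6 + 63336.0 ≈ 90664 m.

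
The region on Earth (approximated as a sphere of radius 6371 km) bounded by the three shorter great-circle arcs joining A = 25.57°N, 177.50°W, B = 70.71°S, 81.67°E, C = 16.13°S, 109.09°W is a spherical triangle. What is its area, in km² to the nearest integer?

Side lengths (central angles): a = 1.6204, b = 1.3705, c = 2.0526 rad; semiperimeter s = 2.5217.
By l'Huilier's theorem, tan(E/4) = √[tan(s/2) tan((s−a)/2) tan((s−b)/2) tan((s−c)/2)], giving spherical excess E = 1.8033 rad.
Area = E·R² = 1.8033 × (6371)² ≈ 73193539 km².

73193539 km²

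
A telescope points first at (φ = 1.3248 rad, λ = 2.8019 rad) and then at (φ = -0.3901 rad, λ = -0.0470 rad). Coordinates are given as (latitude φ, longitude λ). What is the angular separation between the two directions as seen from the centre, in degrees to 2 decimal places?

125.77°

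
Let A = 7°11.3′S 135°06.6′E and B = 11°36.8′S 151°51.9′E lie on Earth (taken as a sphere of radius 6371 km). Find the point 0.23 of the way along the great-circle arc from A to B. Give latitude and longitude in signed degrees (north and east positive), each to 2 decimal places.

-8.27°, 138.93°

The central angle between A and B is δ = 0.2986 rad.
With f = 0.23, the slerp weights are sin((1−f)δ)/sin δ = 0.7747 and sin(fδ)/sin δ = 0.2333.
Weighted sum of the unit vectors: (0.7747)·(-0.7029,0.7002,-0.1251) + (0.2333)·(-0.8638,0.4619,-0.2013) = (-0.7460, 0.6502, -0.1439).
Converting back: φ = atan2(z, √(x²+y²)) = -8.27°, λ = atan2(y, x) = 138.93°.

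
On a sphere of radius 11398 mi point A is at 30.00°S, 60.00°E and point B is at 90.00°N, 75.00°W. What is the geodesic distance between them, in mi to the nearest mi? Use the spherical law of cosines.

Let φ₁ = -0.5236 rad, φ₂ = 1.5708 rad, and Δλ = -2.3562 rad.
cos c = sin φ₁ sin φ₂ + cos φ₁ cos φ₂ cos Δλ = (-0.5000)(1.0000) + (0.8660)(0.0000)(-0.7071) = -0.50000,
so c = arccos(-0.50000) = 2.09440 rad.
Distance = R·c = 11398 × 2.0944 ≈ 23872 mi.

23872 mi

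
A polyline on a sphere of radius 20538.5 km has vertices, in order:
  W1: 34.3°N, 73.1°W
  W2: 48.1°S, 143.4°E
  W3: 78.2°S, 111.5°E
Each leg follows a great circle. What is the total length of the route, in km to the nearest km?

Leg W1→W2: central angle 2.6118 rad, distance 53642.9 km.
Leg W2→W3: central angle 0.5651 rad, distance 11606.7 km.
Total: 53642.9 + 11606.7 ≈ 65250 km.

65250 km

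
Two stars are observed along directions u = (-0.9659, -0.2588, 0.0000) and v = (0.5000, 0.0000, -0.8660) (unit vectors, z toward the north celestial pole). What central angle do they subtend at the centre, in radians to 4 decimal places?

u·v = -0.4829; |u| = 1.0000, |v| = 1.0000.
cos θ = (u·v)/(|u||v|) = -0.4830, so θ = 2.0748 rad.

2.0748 rad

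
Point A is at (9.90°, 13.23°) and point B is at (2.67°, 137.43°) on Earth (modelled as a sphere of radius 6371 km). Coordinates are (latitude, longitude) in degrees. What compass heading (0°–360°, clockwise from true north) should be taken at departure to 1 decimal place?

80.2°

Δλ = 124.200° = 2.1677 rad.
y = sin Δλ · cos φ₂ = (0.8271)(0.9989) = 0.8262
x = cos φ₁ sin φ₂ − sin φ₁ cos φ₂ cos Δλ = (0.9851)(0.0466) − (0.1719)(0.9989)(-0.5621) = 0.1424
θ = atan2(y, x) = 80.22°, so the bearing is 80.2°.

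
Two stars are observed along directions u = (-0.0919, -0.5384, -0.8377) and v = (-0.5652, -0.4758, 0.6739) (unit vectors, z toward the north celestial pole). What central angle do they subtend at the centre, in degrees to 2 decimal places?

104.86°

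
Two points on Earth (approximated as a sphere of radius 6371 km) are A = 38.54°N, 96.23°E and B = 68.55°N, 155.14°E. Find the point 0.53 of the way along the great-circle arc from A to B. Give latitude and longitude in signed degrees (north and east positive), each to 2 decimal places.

Central angle δ = 0.7560 rad. Interpolating on the sphere with fraction f = 0.53:
P = [sin((1−f)δ)·A + sin(fδ)·B] / sin δ = 0.5071·A + 0.5686·B in Cartesian coordinates,
giving P = (-0.2317, 0.4817, 0.8451), i.e. latitude 57.69°, longitude 115.69°.

57.69°, 115.69°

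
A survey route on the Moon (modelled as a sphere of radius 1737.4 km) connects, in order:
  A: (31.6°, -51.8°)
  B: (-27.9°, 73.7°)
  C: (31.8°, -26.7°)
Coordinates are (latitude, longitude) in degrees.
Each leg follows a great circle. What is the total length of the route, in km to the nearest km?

Leg A→B: central angle 2.3217 rad, distance 4033.7 km.
Leg B→C: central angle 1.9629 rad, distance 3410.4 km.
Total: 4033.7 + 3410.4 ≈ 7444 km.

7444 km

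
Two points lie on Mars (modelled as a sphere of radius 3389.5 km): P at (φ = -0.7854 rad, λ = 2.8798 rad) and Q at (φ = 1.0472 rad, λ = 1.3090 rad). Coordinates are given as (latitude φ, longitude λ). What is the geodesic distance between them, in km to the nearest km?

Let φ₁ = -0.7854 rad, φ₂ = 1.0472 rad, and Δλ = -1.5708 rad.
cos c = sin φ₁ sin φ₂ + cos φ₁ cos φ₂ cos Δλ = (-0.7071)(0.8660) + (0.7071)(0.5000)(-0.0000) = -0.61238,
so c = arccos(-0.61238) = 2.22986 rad.
Distance = R·c = 3389.5 × 2.2299 ≈ 7558 km.

7558 km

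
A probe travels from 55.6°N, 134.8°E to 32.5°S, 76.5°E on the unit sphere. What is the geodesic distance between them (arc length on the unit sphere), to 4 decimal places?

In radians: φ₁ = 0.9704, φ₂ = -0.5672, Δλ = -58.300° = -1.0175 rad.
cos c = sin φ₁ sin φ₂ + cos φ₁ cos φ₂ cos Δλ = (0.8251)(-0.5373) + (0.5650)(0.8434)(0.5255) = -0.19295,
so c = arccos(-0.19295) = 1.76497 rad.
On the unit sphere the arc length equals the central angle: 1.7650.

1.7650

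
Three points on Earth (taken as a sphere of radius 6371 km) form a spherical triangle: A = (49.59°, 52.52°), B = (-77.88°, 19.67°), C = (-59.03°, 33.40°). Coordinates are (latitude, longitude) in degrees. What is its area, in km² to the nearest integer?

1996772 km²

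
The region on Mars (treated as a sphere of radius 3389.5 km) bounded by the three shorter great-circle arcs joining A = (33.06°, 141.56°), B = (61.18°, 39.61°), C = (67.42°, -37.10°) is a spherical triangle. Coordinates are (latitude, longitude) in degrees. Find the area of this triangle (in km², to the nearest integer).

4271828 km²

Side lengths (central angles): a = 0.5519, b = 1.3878, c = 1.1655 rad; semiperimeter s = 1.5526.
By l'Huilier's theorem, tan(E/4) = √[tan(s/2) tan((s−a)/2) tan((s−b)/2) tan((s−c)/2)], giving spherical excess E = 0.3718 rad.
Area = E·R² = 0.3718 × (3389.5)² ≈ 4271828 km².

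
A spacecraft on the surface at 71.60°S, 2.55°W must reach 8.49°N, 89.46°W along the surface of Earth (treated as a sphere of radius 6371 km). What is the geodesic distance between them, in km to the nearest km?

10795 km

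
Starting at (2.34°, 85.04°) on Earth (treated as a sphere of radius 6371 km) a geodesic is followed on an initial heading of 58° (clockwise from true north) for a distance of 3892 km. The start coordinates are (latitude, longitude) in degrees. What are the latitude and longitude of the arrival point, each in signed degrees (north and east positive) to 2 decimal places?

19.70°, 116.15°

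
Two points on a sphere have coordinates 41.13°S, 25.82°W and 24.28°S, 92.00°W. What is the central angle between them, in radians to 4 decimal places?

0.9911 rad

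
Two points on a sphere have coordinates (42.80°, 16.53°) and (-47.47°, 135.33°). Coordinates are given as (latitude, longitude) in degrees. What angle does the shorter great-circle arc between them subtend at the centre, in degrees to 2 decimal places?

With latitudes φ₁ = 42.800°, φ₂ = -47.470° and longitude difference Δλ = 118.800°:
cos c = sin φ₁ sin φ₂ + cos φ₁ cos φ₂ cos Δλ = (0.6794)(-0.7369) + (0.7337)(0.6760)(-0.4818) = -0.73964,
so c = arccos(-0.73964) = 2.40333 rad.
So the angular separation is 137.70°.

137.70°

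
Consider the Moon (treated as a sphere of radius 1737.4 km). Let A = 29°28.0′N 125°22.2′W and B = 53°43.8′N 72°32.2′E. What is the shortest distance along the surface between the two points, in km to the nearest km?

2892 km

Let φ₁ = 0.5143 rad, φ₂ = 0.9378 rad, and Δλ = -2.8291 rad.
cos c = sin φ₁ sin φ₂ + cos φ₁ cos φ₂ cos Δλ = (0.4919)(0.8062) + (0.8706)(0.5916)(-0.9516) = -0.09351,
so c = arccos(-0.09351) = 1.66444 rad.
Distance = R·c = 1737.4 × 1.6644 ≈ 2892 km.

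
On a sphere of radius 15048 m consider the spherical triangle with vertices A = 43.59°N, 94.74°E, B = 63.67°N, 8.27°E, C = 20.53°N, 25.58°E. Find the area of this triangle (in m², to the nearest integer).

Side lengths (central angles): a = 0.7801, b = 1.0666, c = 0.8792 rad; semiperimeter s = 1.3629.
By l'Huilier's theorem, tan(E/4) = √[tan(s/2) tan((s−a)/2) tan((s−b)/2) tan((s−c)/2)], giving spherical excess E = 0.3775 rad.
Area = E·R² = 0.3775 × (15048)² ≈ 85480130 m².

85480130 m²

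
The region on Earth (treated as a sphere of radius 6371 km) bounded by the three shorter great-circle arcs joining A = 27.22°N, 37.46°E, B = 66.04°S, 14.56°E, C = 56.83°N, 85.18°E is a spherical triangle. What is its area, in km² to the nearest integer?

25804098 km²

Side lengths (central angles): a = 2.3339, b = 0.7810, c = 1.6562 rad; semiperimeter s = 2.3856.
By l'Huilier's theorem, tan(E/4) = √[tan(s/2) tan((s−a)/2) tan((s−b)/2) tan((s−c)/2)], giving spherical excess E = 0.6357 rad.
Area = E·R² = 0.6357 × (6371)² ≈ 25804098 km².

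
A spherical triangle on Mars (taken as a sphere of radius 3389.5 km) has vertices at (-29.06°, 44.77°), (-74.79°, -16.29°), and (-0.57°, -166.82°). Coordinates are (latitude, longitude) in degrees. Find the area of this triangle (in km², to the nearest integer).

15718378 km²

Side lengths (central angles): a = 1.7914, b = 2.4034, c = 0.9525 rad; semiperimeter s = 2.5736.
By l'Huilier's theorem, tan(E/4) = √[tan(s/2) tan((s−a)/2) tan((s−b)/2) tan((s−c)/2)], giving spherical excess E = 1.3682 rad.
Area = E·R² = 1.3682 × (3389.5)² ≈ 15718378 km².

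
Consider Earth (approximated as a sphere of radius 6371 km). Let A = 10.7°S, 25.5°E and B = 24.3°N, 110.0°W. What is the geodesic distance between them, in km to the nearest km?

15084 km

Let φ₁ = -0.1868 rad, φ₂ = 0.4241 rad, and Δλ = -2.3649 rad.
Haversine: a = sin²(Δφ/2) + cos φ₁ cos φ₂ sin²(Δλ/2) = 0.0904 + (0.9826)(0.9114)(0.8566) = 0.85758.
Central angle c = 2·arcsin(√a) = 2.36765 rad.
Distance = R·c = 6371 × 2.3677 ≈ 15084 km.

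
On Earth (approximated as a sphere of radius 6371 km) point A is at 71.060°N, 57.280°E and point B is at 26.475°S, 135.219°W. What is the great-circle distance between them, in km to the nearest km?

In radians: φ₁ = 1.2402, φ₂ = -0.4621, Δλ = 167.501° = 2.9234 rad.
cos c = sin φ₁ sin φ₂ + cos φ₁ cos φ₂ cos Δλ = (0.9459)(-0.4458) + (0.3246)(0.8951)(-0.9763) = -0.70532,
so c = arccos(-0.70532) = 2.35368 rad.
Distance = R·c = 6371 × 2.3537 ≈ 14995 km.

14995 km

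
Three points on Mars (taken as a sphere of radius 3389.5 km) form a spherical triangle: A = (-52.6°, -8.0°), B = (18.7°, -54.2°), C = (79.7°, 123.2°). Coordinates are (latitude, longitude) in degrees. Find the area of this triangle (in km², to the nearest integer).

Side lengths (central angles): a = 1.4240, b = 2.5928, c = 1.4268 rad; semiperimeter s = 2.7218.
By l'Huilier's theorem, tan(E/4) = √[tan(s/2) tan((s−a)/2) tan((s−b)/2) tan((s−c)/2)], giving spherical excess E = 1.5805 rad.
Area = E·R² = 1.5805 × (3389.5)² ≈ 18157391 km².

18157391 km²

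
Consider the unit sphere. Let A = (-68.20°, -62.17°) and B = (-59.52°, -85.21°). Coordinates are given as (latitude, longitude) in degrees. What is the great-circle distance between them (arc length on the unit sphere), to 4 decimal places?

With latitudes φ₁ = -68.200°, φ₂ = -59.520° and longitude difference Δλ = -23.040°:
cos c = sin φ₁ sin φ₂ + cos φ₁ cos φ₂ cos Δλ = (-0.9285)(-0.8618) + (0.3714)(0.5072)(0.9202) = 0.97352,
so c = arccos(0.97352) = 0.23064 rad.
On the unit sphere the arc length equals the central angle: 0.2306.

0.2306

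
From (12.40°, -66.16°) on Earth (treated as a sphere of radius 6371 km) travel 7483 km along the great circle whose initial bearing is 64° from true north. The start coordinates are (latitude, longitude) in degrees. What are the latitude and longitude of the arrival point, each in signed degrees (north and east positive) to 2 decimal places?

Angular distance δ = d/R = 7483/6371 = 1.17454 rad; initial bearing θ = 1.1170 rad.
sin φ₂ = sin φ₁ cos δ + cos φ₁ sin δ cos θ = (0.2147)(0.3860) + (0.9767)(0.9225)(0.4384) = 0.4778, so φ₂ = 28.55°.
Δλ = atan2(sin θ sin δ cos φ₁, cos δ − sin φ₁ sin φ₂) = atan2(0.8098, 0.2834) = 70.715°.
λ₂ = -66.160° + 70.715° = 4.55°.

28.55°, 4.55°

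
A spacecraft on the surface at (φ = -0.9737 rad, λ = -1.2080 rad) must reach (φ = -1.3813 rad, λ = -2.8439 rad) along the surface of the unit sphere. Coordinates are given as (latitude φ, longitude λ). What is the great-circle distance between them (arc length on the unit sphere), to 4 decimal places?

0.6347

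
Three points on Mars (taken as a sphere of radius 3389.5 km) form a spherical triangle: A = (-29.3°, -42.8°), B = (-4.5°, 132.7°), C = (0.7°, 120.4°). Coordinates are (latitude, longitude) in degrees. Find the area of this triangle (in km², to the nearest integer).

8935257 km²

Side lengths (central angles): a = 0.2329, b = 2.5695, c = 2.5469 rad; semiperimeter s = 2.6746.
By l'Huilier's theorem, tan(E/4) = √[tan(s/2) tan((s−a)/2) tan((s−b)/2) tan((s−c)/2)], giving spherical excess E = 0.7777 rad.
Area = E·R² = 0.7777 × (3389.5)² ≈ 8935257 km².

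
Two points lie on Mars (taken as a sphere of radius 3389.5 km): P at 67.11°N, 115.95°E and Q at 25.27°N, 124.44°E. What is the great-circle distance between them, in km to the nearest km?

2495 km

With latitudes φ₁ = 67.110°, φ₂ = 25.270° and longitude difference Δλ = 8.490°:
cos c = sin φ₁ sin φ₂ + cos φ₁ cos φ₂ cos Δλ = (0.9213)(0.4269) + (0.3890)(0.9043)(0.9890) = 0.74116,
so c = arccos(0.74116) = 0.73601 rad.
Distance = R·c = 3389.5 × 0.7360 ≈ 2495 km.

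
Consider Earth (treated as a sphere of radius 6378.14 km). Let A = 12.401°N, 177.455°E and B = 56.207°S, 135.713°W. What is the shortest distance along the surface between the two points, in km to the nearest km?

8779 km

Let φ₁ = 0.2164 rad, φ₂ = -0.9810 rad, and Δλ = 0.8174 rad.
Haversine: a = sin²(Δφ/2) + cos φ₁ cos φ₂ sin²(Δλ/2) = 0.3176 + (0.9767)(0.5562)(0.1579) = 0.40342.
Central angle c = 2·arcsin(√a) = 1.37641 rad.
Distance = R·c = 6378.14 × 1.3764 ≈ 8779 km.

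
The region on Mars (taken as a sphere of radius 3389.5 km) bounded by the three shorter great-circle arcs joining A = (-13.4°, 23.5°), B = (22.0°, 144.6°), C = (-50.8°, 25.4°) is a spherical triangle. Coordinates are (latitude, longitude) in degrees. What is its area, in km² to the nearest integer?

Side lengths (central angles): a = 2.1849, b = 0.6533, c = 2.1564 rad; semiperimeter s = 2.4973.
By l'Huilier's theorem, tan(E/4) = √[tan(s/2) tan((s−a)/2) tan((s−b)/2) tan((s−c)/2)], giving spherical excess E = 1.2651 rad.
Area = E·R² = 1.2651 × (3389.5)² ≈ 14533859 km².

14533859 km²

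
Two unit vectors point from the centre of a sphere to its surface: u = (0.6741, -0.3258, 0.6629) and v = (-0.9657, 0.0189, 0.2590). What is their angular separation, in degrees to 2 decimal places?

u·v = -0.4854; |u| = 1.0000, |v| = 1.0000.
cos θ = (u·v)/(|u||v|) = -0.4854, so θ = 119.04°.

119.04°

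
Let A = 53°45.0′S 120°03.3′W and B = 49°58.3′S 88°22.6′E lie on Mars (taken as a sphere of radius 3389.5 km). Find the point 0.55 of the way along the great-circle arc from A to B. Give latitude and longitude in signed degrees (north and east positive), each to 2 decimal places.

Central angle δ = 1.2838 rad. Interpolating on the sphere with fraction f = 0.55:
P = [sin((1−f)δ)·A + sin(fδ)·B] / sin δ = 0.5694·A + 0.6765·B in Cartesian coordinates,
giving P = (-0.1563, 0.1435, -0.9772), i.e. latitude -77.75°, longitude 137.44°.

-77.75°, 137.44°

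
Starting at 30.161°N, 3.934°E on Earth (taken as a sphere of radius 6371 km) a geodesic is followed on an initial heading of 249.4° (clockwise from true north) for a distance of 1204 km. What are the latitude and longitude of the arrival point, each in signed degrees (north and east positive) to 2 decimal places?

Angular distance δ = d/R = 1204/6371 = 0.18898 rad; initial bearing θ = 4.3529 rad.
sin φ₂ = sin φ₁ cos δ + cos φ₁ sin δ cos θ = (0.5024)(0.9822) + (0.8646)(0.1879)(-0.3518) = 0.4363, so φ₂ = 25.87°.
Δλ = atan2(sin θ sin δ cos φ₁, cos δ − sin φ₁ sin φ₂) = atan2(-0.1520, 0.7630) = -11.270°.
λ₂ = 3.934° − 11.270° = -7.34°.

25.87°, -7.34°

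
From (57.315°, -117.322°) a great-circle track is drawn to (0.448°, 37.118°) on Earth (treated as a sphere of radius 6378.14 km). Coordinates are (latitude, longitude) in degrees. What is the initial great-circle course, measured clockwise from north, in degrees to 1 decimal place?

29.5°

With φ₁ = 1.0003, φ₂ = 0.0078, Δλ = 2.6955 rad, the forward-azimuth formula gives
θ = atan2( sin Δλ cos φ₂ , cos φ₁ sin φ₂ − sin φ₁ cos φ₂ cos Δλ ) = atan2(0.4314, 0.7635) = 29.47°.
So the initial bearing is 29.5°.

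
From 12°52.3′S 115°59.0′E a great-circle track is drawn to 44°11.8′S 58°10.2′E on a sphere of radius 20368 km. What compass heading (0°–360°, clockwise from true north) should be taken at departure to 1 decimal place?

225.6°

Δλ = -57.813° = -1.0090 rad.
y = sin Δλ · cos φ₂ = (-0.8463)(0.7170) = -0.6068
x = cos φ₁ sin φ₂ − sin φ₁ cos φ₂ cos Δλ = (0.9749)(-0.6971) − (-0.2228)(0.7170)(0.5327) = -0.5945
θ = atan2(y, x) = -134.42°; adding 360° gives 225.6°.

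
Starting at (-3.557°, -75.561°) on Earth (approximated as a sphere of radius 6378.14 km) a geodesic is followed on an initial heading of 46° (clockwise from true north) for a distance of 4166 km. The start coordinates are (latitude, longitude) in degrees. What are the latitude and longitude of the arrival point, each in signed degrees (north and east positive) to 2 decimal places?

21.84°, -47.46°

Angular distance δ = d/R = 4166/6378.14 = 0.65317 rad; initial bearing θ = 0.8029 rad.
sin φ₂ = sin φ₁ cos δ + cos φ₁ sin δ cos θ = (-0.0620)(0.7942) + (0.9981)(0.6077)(0.6947) = 0.3721, so φ₂ = 21.84°.
Δλ = atan2(sin θ sin δ cos φ₁, cos δ − sin φ₁ sin φ₂) = atan2(0.4363, 0.8172) = 28.097°.
λ₂ = -75.561° + 28.097° = -47.46°.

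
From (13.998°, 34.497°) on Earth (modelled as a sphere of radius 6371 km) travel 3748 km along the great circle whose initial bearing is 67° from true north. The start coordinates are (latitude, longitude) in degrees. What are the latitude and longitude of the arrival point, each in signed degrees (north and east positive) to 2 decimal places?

24.31°, 68.59°

Angular distance δ = d/R = 3748/6371 = 0.58829 rad; initial bearing θ = 1.1694 rad.
sin φ₂ = sin φ₁ cos δ + cos φ₁ sin δ cos θ = (0.2419)(0.8319) + (0.9703)(0.5549)(0.3907) = 0.4116, so φ₂ = 24.31°.
Δλ = atan2(sin θ sin δ cos φ₁, cos δ − sin φ₁ sin φ₂) = atan2(0.4957, 0.7323) = 34.091°.
λ₂ = 34.497° + 34.091° = 68.59°.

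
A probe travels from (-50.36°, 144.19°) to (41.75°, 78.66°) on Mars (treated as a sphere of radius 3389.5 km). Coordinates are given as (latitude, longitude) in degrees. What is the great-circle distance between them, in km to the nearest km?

Let φ₁ = -0.8789 rad, φ₂ = 0.7287 rad, and Δλ = -1.1437 rad.
cos c = sin φ₁ sin φ₂ + cos φ₁ cos φ₂ cos Δλ = (-0.7701)(0.6659) + (0.6380)(0.7461)(0.4142) = -0.31563,
so c = arccos(-0.31563) = 1.89191 rad.
Distance = R·c = 3389.5 × 1.8919 ≈ 6413 km.

6413 km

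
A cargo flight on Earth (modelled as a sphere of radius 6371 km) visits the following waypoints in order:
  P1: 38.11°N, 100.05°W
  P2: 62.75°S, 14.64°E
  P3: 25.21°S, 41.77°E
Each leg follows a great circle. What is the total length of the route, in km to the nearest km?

Leg P1→P2: central angle 2.3450 rad, distance 14940.2 km.
Leg P2→P3: central angle 0.7267 rad, distance 4630.0 km.
Total: 14940.2 + 4630.0 ≈ 19570 km.

19570 km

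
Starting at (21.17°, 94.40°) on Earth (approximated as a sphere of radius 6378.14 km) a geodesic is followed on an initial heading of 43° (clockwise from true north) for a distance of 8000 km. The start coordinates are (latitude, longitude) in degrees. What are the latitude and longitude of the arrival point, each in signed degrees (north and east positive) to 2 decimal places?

49.51°, -179.07°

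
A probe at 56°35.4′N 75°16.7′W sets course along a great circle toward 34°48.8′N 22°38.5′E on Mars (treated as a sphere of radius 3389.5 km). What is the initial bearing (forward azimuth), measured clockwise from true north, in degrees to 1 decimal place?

63.3°

With φ₁ = 0.9877, φ₂ = 0.6076, Δλ = 1.7090 rad, the forward-azimuth formula gives
θ = atan2( sin Δλ cos φ₂ , cos φ₁ sin φ₂ − sin φ₁ cos φ₂ cos Δλ ) = atan2(0.8132, 0.4088) = 63.31°.
So the initial bearing is 63.3°.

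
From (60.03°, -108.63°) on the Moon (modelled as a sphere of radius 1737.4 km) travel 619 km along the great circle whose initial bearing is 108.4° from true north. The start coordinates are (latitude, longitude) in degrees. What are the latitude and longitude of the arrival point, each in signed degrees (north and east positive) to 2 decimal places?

Angular distance δ = d/R = 619/1737.4 = 0.35628 rad; initial bearing θ = 1.8919 rad.
sin φ₂ = sin φ₁ cos δ + cos φ₁ sin δ cos θ = (0.8663)(0.9372) + (0.4995)(0.3488)(-0.3156) = 0.7569, so φ₂ = 49.19°.
Δλ = atan2(sin θ sin δ cos φ₁, cos δ − sin φ₁ sin φ₂) = atan2(0.1653, 0.2815) = 30.425°.
λ₂ = -108.630° + 30.425° = -78.21°.

49.19°, -78.21°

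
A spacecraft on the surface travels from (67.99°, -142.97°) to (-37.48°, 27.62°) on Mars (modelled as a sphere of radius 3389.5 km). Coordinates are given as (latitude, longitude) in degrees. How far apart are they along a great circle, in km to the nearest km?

With latitudes φ₁ = 67.990°, φ₂ = -37.480° and longitude difference Δλ = 170.590°:
cos c = sin φ₁ sin φ₂ + cos φ₁ cos φ₂ cos Δλ = (0.9271)(-0.6085) + (0.3748)(0.7936)(-0.9865) = -0.85754,
so c = arccos(-0.85754) = 2.60126 rad.
Distance = R·c = 3389.5 × 2.6013 ≈ 8817 km.

8817 km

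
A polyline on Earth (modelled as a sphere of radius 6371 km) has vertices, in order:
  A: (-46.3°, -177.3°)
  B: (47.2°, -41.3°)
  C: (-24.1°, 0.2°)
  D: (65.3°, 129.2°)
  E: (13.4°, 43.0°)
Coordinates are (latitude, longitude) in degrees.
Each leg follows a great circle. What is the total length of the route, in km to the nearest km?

48334 km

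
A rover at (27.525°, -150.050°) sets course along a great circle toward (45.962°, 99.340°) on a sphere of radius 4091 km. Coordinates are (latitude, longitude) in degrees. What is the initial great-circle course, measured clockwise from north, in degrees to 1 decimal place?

319.1°

With φ₁ = 0.4804, φ₂ = 0.8022, Δλ = -1.9305 rad, the forward-azimuth formula gives
θ = atan2( sin Δλ cos φ₂ , cos φ₁ sin φ₂ − sin φ₁ cos φ₂ cos Δλ ) = atan2(-0.6506, 0.7506) = -40.92°.
Adding 360° brings this into [0°, 360°): 319.1°.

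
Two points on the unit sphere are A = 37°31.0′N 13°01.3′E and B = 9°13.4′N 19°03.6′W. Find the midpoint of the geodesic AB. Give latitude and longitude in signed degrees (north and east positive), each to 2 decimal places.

24.20°, -4.81°

Central angle δ = 0.7060 rad. Interpolating on the sphere with fraction f = 0.5:
P = [sin((1−f)δ)·A + sin(fδ)·B] / sin δ = 0.5329·A + 0.5329·B in Cartesian coordinates,
giving P = (0.9089, -0.0765, 0.4099), i.e. latitude 24.20°, longitude -4.81°.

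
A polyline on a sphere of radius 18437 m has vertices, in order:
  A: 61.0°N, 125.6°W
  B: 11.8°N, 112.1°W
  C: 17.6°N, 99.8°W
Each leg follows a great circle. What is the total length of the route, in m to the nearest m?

20406 m

Leg A→B: central angle 0.8759 rad, distance 16148.9 m.
Leg B→C: central angle 0.2309 rad, distance 4256.9 m.
Total: 16148.9 + 4256.9 ≈ 20406 m.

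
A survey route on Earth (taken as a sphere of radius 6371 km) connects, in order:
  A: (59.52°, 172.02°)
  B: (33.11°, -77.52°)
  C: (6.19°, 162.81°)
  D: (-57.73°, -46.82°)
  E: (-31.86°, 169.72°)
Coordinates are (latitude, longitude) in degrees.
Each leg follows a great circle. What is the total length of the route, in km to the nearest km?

Leg A→B: central angle 1.2427 rad, distance 7917.2 km.
Leg B→C: central angle 1.9319 rad, distance 12308.2 km.
Leg C→D: central angle 2.1562 rad, distance 13737.3 km.
Leg D→E: central angle 1.4887 rad, distance 9484.7 km.
Total: 7917.2 + 12308.2 + 13737.3 + 9484.7 ≈ 43447 km.

43447 km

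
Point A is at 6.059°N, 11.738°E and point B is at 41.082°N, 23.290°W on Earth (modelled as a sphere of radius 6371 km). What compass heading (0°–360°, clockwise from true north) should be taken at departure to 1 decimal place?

Δλ = -35.028° = -0.6114 rad.
y = sin Δλ · cos φ₂ = (-0.5740)(0.7538) = -0.4326
x = cos φ₁ sin φ₂ − sin φ₁ cos φ₂ cos Δλ = (0.9944)(0.6571) − (0.1056)(0.7538)(0.8189) = 0.5883
θ = atan2(y, x) = -36.33°; adding 360° gives 323.7°.

323.7°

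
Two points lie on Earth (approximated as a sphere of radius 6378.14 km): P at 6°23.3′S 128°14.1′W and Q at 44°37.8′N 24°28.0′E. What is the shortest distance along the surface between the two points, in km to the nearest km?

Let φ₁ = -0.1115 rad, φ₂ = 0.7789 rad, and Δλ = 2.6651 rad.
Haversine: a = sin²(Δφ/2) + cos φ₁ cos φ₂ sin²(Δλ/2) = 0.1855 + (0.9938)(0.7117)(0.9443) = 0.85332.
Central angle c = 2·arcsin(√a) = 2.35554 rad.
Distance = R·c = 6378.14 × 2.3555 ≈ 15024 km.

15024 km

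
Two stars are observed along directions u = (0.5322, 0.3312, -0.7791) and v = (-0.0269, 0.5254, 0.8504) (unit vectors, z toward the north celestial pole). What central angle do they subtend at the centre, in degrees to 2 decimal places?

120.19°

u·v = -0.5029; |u| = 1.0000, |v| = 1.0000.
cos θ = (u·v)/(|u||v|) = -0.5029, so θ = 120.19°.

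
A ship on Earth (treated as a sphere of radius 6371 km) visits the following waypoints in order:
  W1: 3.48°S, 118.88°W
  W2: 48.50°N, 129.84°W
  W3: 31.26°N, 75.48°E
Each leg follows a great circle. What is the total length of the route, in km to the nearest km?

16672 km

Leg W1→W2: central angle 0.9224 rad, distance 5876.9 km.
Leg W2→W3: central angle 1.6945 rad, distance 10795.5 km.
Total: 5876.9 + 10795.5 ≈ 16672 km.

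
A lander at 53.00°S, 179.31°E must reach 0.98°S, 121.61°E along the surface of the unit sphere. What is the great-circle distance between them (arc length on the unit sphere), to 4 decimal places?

1.2290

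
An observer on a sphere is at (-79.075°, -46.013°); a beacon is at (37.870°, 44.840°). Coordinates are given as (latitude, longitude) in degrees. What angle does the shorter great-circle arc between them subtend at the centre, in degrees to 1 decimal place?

In radians: φ₁ = -1.3801, φ₂ = 0.6610, Δλ = 90.853° = 1.5857 rad.
Haversine: a = sin²(Δφ/2) + cos φ₁ cos φ₂ sin²(Δλ/2) = 0.7266 + (0.1895)(0.7894)(0.5074) = 0.80249.
Central angle c = 2·arcsin(√a) = 2.22053 rad.
So the angular separation is 127.2°.

127.2°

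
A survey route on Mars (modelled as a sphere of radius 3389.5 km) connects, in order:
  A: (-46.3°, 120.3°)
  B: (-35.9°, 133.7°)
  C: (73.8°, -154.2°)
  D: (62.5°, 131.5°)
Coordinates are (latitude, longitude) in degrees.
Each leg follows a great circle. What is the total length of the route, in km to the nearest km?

9559 km

Leg A→B: central angle 0.2523 rad, distance 855.2 km.
Leg B→C: central angle 2.0871 rad, distance 7074.1 km.
Leg C→D: central angle 0.4807 rad, distance 1629.5 km.
Total: 855.2 + 7074.1 + 1629.5 ≈ 9559 km.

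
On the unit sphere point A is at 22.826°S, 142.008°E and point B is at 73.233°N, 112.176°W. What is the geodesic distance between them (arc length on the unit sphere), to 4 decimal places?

Let φ₁ = -0.3984 rad, φ₂ = 1.2782 rad, and Δλ = 1.8468 rad.
Haversine: a = sin²(Δφ/2) + cos φ₁ cos φ₂ sin²(Δλ/2) = 0.5528 + (0.9217)(0.2885)(0.6363) = 0.72195.
Central angle c = 2·arcsin(√a) = 2.03075 rad.
On the unit sphere the arc length equals the central angle: 2.0308.

2.0308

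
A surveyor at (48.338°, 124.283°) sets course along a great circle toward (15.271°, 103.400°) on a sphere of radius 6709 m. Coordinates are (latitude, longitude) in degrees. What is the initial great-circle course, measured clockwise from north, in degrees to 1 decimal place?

214.6°

With φ₁ = 0.8437, φ₂ = 0.2665, Δλ = -0.3645 rad, the forward-azimuth formula gives
θ = atan2( sin Δλ cos φ₂ , cos φ₁ sin φ₂ − sin φ₁ cos φ₂ cos Δλ ) = atan2(-0.3439, -0.4983) = -145.39°.
Adding 360° brings this into [0°, 360°): 214.6°.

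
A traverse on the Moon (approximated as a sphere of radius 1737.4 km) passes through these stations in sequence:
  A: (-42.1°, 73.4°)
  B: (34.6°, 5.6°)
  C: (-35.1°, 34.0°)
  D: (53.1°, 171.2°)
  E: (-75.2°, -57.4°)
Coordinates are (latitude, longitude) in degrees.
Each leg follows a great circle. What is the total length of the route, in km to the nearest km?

Leg A→B: central angle 1.7213 rad, distance 2990.6 km.
Leg B→C: central angle 1.3017 rad, distance 2261.5 km.
Leg C→D: central angle 2.5327 rad, distance 4400.2 km.
Leg D→E: central angle 2.6354 rad, distance 4578.7 km.
Total: 2990.6 + 2261.5 + 4400.2 + 4578.7 ≈ 14231 km.

14231 km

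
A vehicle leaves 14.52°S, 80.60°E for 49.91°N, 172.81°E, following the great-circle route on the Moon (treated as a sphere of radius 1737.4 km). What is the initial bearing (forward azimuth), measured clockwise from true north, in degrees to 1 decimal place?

With φ₁ = -0.2534, φ₂ = 0.8711, Δλ = 1.6094 rad, the forward-azimuth formula gives
θ = atan2( sin Δλ cos φ₂ , cos φ₁ sin φ₂ − sin φ₁ cos φ₂ cos Δλ ) = atan2(0.6435, 0.7344) = 41.23°.
So the initial bearing is 41.2°.

41.2°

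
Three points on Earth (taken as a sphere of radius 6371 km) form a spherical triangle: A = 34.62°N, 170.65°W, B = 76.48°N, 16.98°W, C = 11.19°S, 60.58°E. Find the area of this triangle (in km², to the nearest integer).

Side lengths (central angles): a = 1.7105, b = 2.2342, c = 1.1810 rad; semiperimeter s = 2.5629.
By l'Huilier's theorem, tan(E/4) = √[tan(s/2) tan((s−a)/2) tan((s−b)/2) tan((s−c)/2)], giving spherical excess E = 1.7156 rad.
Area = E·R² = 1.7156 × (6371)² ≈ 69636725 km².

69636725 km²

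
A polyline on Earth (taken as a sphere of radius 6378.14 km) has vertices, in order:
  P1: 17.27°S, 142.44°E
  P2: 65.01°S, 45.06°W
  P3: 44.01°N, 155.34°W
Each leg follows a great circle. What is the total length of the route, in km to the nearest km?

26141 km

Leg P1→P2: central angle 1.7021 rad, distance 10855.9 km.
Leg P2→P3: central angle 2.3965 rad, distance 15285.5 km.
Total: 10855.9 + 15285.5 ≈ 26141 km.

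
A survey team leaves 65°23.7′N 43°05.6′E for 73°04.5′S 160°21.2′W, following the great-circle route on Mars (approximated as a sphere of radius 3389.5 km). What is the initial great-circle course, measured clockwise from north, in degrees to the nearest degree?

With φ₁ = 1.1414, φ₂ = -1.2754, Δλ = 2.7324 rad, the forward-azimuth formula gives
θ = atan2( sin Δλ cos φ₂ , cos φ₁ sin φ₂ − sin φ₁ cos φ₂ cos Δλ ) = atan2(0.1158, -0.1555) = 143.32°.
So the initial bearing is 143°.

143°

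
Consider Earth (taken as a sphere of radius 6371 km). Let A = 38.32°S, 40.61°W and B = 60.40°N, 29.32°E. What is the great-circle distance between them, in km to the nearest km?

12672 km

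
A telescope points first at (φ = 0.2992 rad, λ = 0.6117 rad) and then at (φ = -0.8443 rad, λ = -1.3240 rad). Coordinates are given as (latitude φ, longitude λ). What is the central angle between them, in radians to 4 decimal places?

In radians: φ₁ = 0.2992, φ₂ = -0.8443, Δλ = -110.907° = -1.9357 rad.
Haversine: a = sin²(Δφ/2) + cos φ₁ cos φ₂ sin²(Δλ/2) = 0.2928 + (0.9556)(0.6643)(0.6784) = 0.72342.
Central angle c = 2·arcsin(√a) = 2.03403 rad.
So the angular separation is 2.0340 rad.

2.0340 rad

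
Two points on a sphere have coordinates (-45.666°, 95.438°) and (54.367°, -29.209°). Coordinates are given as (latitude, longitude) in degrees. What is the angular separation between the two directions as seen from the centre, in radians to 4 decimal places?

2.5198 rad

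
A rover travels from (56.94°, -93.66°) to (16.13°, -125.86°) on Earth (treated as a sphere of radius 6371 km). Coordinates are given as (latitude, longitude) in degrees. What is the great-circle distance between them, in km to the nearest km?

Let φ₁ = 0.9938 rad, φ₂ = 0.2815 rad, and Δλ = -0.5620 rad.
cos c = sin φ₁ sin φ₂ + cos φ₁ cos φ₂ cos Δλ = (0.8381)(0.2778) + (0.5455)(0.9606)(0.8462) = 0.67628,
so c = arccos(0.67628) = 0.82810 rad.
Distance = R·c = 6371 × 0.8281 ≈ 5276 km.

5276 km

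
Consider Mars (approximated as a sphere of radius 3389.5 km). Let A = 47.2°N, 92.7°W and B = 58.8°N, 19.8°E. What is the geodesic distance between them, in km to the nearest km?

3577 km

With latitudes φ₁ = 47.200°, φ₂ = 58.800° and longitude difference Δλ = 112.500°:
Haversine: a = sin²(Δφ/2) + cos φ₁ cos φ₂ sin²(Δλ/2) = 0.0102 + (0.6794)(0.5180)(0.6913) = 0.25354.
Central angle c = 2·arcsin(√a) = 1.05536 rad.
Distance = R·c = 3389.5 × 1.0554 ≈ 3577 km.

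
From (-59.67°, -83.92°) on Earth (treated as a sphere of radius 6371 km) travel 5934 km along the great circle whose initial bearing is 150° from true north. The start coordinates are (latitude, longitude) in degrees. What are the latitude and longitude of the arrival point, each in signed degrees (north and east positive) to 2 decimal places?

-59.99°, 42.73°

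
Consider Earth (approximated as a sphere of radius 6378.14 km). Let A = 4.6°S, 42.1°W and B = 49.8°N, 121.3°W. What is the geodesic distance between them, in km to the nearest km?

Let φ₁ = -0.0803 rad, φ₂ = 0.8692 rad, and Δλ = -1.3823 rad.
cos c = sin φ₁ sin φ₂ + cos φ₁ cos φ₂ cos Δλ = (-0.0802)(0.7638) + (0.9968)(0.6455)(0.1874) = 0.05930,
so c = arccos(0.05930) = 1.51146 rad.
Distance = R·c = 6378.14 × 1.5115 ≈ 9640 km.

9640 km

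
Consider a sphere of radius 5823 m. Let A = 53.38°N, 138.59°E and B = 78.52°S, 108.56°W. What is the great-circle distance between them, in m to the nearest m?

14876 m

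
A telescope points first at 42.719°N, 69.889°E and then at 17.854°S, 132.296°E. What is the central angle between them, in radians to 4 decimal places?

Let φ₁ = 0.7456 rad, φ₂ = -0.3116 rad, and Δλ = 1.0892 rad.
Haversine: a = sin²(Δφ/2) + cos φ₁ cos φ₂ sin²(Δλ/2) = 0.2543 + (0.7347)(0.9518)(0.2684) = 0.44204.
Central angle c = 2·arcsin(√a) = 1.45462 rad.
So the angular separation is 1.4546 rad.

1.4546 rad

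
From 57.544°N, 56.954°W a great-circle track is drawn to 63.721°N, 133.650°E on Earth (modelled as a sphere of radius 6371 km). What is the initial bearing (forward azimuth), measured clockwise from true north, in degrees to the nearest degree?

Δλ = -169.396° = -2.9565 rad.
y = sin Δλ · cos φ₂ = (-0.1840)(0.4427) = -0.0815
x = cos φ₁ sin φ₂ − sin φ₁ cos φ₂ cos Δλ = (0.5367)(0.8966) − (0.8438)(0.4427)(-0.9829) = 0.8484
θ = atan2(y, x) = -5.49°; adding 360° gives 355°.

355°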